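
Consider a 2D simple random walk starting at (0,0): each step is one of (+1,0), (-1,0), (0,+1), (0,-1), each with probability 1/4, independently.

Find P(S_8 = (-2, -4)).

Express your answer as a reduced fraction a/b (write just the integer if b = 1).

Let h be the number of horizontal steps (so 8-h are vertical). To end at (-2,-4) need (h-2)/2 right-steps and ((8-h)-4)/2 up-steps.
Sum over h with 2 ≤ h ≤ 4, h ≡ 0 (mod 2), 8-h ≡ 0 (mod 2):
h=2: C(8,2)·C(2,0)·C(6,1) = 28·1·6 = 168
h=4: C(8,4)·C(4,1)·C(4,0) = 70·4·1 = 280
Total favorable: 448
Total paths: 4^8 = 65536
P = 448/65536 = 7/1024

Answer: 7/1024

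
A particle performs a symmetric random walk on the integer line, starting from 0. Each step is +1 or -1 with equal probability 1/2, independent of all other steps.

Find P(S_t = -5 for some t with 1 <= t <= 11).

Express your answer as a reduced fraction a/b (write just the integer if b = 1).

Answer: 299/2048

Derivation:
Count via complement. Let g(t,s) = #length-t paths at position s with S_1..S_t all ≠ -5.
g(t,s) = g(t-1,s-1) + g(t-1,s+1) for s ≠ -5; g(t,-5) = 0.
t=0: g(0,0)=1
t=1: g(1,-1)=1 g(1,1)=1
t=2: g(2,-2)=1 g(2,0)=2 g(2,2)=1
t=3: g(3,-3)=1 g(3,-1)=3 g(3,1)=3 g(3,3)=1
t=4: g(4,-4)=1 g(4,-2)=4 g(4,0)=6 g(4,2)=4 g(4,4)=1
t=5: g(5,-3)=5 g(5,-1)=10 g(5,1)=10 g(5,3)=5 g(5,5)=1
t=6: g(6,-4)=5 g(6,-2)=15 g(6,0)=20 g(6,2)=15 g(6,4)=6 g(6,6)=1
t=7: g(7,-3)=20 g(7,-1)=35 g(7,1)=35 g(7,3)=21 g(7,5)=7 g(7,7)=1
t=8: g(8,-4)=20 g(8,-2)=55 g(8,0)=70 g(8,2)=56 g(8,4)=28 g(8,6)=8 g(8,8)=1
t=9: g(9,-3)=75 g(9,-1)=125 g(9,1)=126 g(9,3)=84 g(9,5)=36 g(9,7)=9 g(9,9)=1
t=10: g(10,-4)=75 g(10,-2)=200 g(10,0)=251 g(10,2)=210 g(10,4)=120 g(10,6)=45 g(10,8)=10 g(10,10)=1
t=11: g(11,-3)=275 g(11,-1)=451 g(11,1)=461 g(11,3)=330 g(11,5)=165 g(11,7)=55 g(11,9)=11 g(11,11)=1
Paths never hitting -5: Σ_s g(11,s) = 1749
Paths hitting -5: 2^11 - 1749 = 299
P = 299/2048 = 299/2048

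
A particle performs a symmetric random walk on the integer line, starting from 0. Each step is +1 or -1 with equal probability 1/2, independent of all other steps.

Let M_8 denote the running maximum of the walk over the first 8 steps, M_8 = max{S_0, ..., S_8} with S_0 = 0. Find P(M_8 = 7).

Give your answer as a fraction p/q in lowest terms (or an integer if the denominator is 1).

Answer: 1/256

Derivation:
Let M_8 = max(S_0,...,S_8). Use the reflection principle: for j ≥ 1, #{paths with M_8 ≥ j} = #{S_8 ≥ j} + #{S_8 ≥ j+1}.
By reflection, #{M_8 ≥ 7} = #{S_8 ≥ 7} + #{S_8 ≥ 8} = 1 + 1 = 2.
#{M_8 ≥ 8} = #{S_8 ≥ 8} + #{S_8 ≥ 9} = 1 + 0 = 1.
#{M_8 = 7} = 2 - 1 = 1.
P(M_8 = 7) = 1/256 = 1/256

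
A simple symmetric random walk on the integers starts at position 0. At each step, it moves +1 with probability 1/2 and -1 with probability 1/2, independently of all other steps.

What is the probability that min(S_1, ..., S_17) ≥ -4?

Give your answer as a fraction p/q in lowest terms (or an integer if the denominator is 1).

Let f(t,s) = #length-t paths at position s with S_1..S_t all ≥ -4.
f(t,s) = f(t-1,s-1) + f(t-1,s+1) for s ≥ -4; f(t,s) = 0 for s < -4.
t=0: f(0,0)=1
t=1: f(1,-1)=1 f(1,1)=1
t=2: f(2,-2)=1 f(2,0)=2 f(2,2)=1
t=3: f(3,-3)=1 f(3,-1)=3 f(3,1)=3 f(3,3)=1
t=4: f(4,-4)=1 f(4,-2)=4 f(4,0)=6 f(4,2)=4 f(4,4)=1
t=5: f(5,-3)=5 f(5,-1)=10 f(5,1)=10 f(5,3)=5 f(5,5)=1
t=6: f(6,-4)=5 f(6,-2)=15 f(6,0)=20 f(6,2)=15 f(6,4)=6 f(6,6)=1
t=7: f(7,-3)=20 f(7,-1)=35 f(7,1)=35 f(7,3)=21 f(7,5)=7 f(7,7)=1
t=8: f(8,-4)=20 f(8,-2)=55 f(8,0)=70 f(8,2)=56 f(8,4)=28 f(8,6)=8 f(8,8)=1
t=9: f(9,-3)=75 f(9,-1)=125 f(9,1)=126 f(9,3)=84 f(9,5)=36 f(9,7)=9 f(9,9)=1
t=10: f(10,-4)=75 f(10,-2)=200 f(10,0)=251 f(10,2)=210 f(10,4)=120 f(10,6)=45 f(10,8)=10 f(10,10)=1
t=11: f(11,-3)=275 f(11,-1)=451 f(11,1)=461 f(11,3)=330 f(11,5)=165 f(11,7)=55 f(11,9)=11 f(11,11)=1
t=12: f(12,-4)=275 f(12,-2)=726 f(12,0)=912 f(12,2)=791 f(12,4)=495 f(12,6)=220 f(12,8)=66 f(12,10)=12 f(12,12)=1
t=13: f(13,-3)=1001 f(13,-1)=1638 f(13,1)=1703 f(13,3)=1286 f(13,5)=715 f(13,7)=286 f(13,9)=78 f(13,11)=13 f(13,13)=1
t=14: f(14,-4)=1001 f(14,-2)=2639 f(14,0)=3341 f(14,2)=2989 f(14,4)=2001 f(14,6)=1001 f(14,8)=364 f(14,10)=91 f(14,12)=14 f(14,14)=1
t=15: f(15,-3)=3640 f(15,-1)=5980 f(15,1)=6330 f(15,3)=4990 f(15,5)=3002 f(15,7)=1365 f(15,9)=455 f(15,11)=105 f(15,13)=15 f(15,15)=1
t=16: f(16,-4)=3640 f(16,-2)=9620 f(16,0)=12310 f(16,2)=11320 f(16,4)=7992 f(16,6)=4367 f(16,8)=1820 f(16,10)=560 f(16,12)=120 f(16,14)=16 f(16,16)=1
t=17: f(17,-3)=13260 f(17,-1)=21930 f(17,1)=23630 f(17,3)=19312 f(17,5)=12359 f(17,7)=6187 f(17,9)=2380 f(17,11)=680 f(17,13)=136 f(17,15)=17 f(17,17)=1
Σ_s f(17,s) = 99892
P = 99892/131072 = 24973/32768

Answer: 24973/32768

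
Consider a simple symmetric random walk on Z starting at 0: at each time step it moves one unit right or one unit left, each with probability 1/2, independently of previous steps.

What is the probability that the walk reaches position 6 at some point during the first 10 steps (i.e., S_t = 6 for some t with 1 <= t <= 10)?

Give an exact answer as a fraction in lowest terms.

Answer: 67/1024

Derivation:
Count via complement. Let g(t,s) = #length-t paths at position s with S_1..S_t all ≠ 6.
g(t,s) = g(t-1,s-1) + g(t-1,s+1) for s ≠ 6; g(t,6) = 0.
t=0: g(0,0)=1
t=1: g(1,-1)=1 g(1,1)=1
t=2: g(2,-2)=1 g(2,0)=2 g(2,2)=1
t=3: g(3,-3)=1 g(3,-1)=3 g(3,1)=3 g(3,3)=1
t=4: g(4,-4)=1 g(4,-2)=4 g(4,0)=6 g(4,2)=4 g(4,4)=1
t=5: g(5,-5)=1 g(5,-3)=5 g(5,-1)=10 g(5,1)=10 g(5,3)=5 g(5,5)=1
t=6: g(6,-6)=1 g(6,-4)=6 g(6,-2)=15 g(6,0)=20 g(6,2)=15 g(6,4)=6
t=7: g(7,-7)=1 g(7,-5)=7 g(7,-3)=21 g(7,-1)=35 g(7,1)=35 g(7,3)=21 g(7,5)=6
t=8: g(8,-8)=1 g(8,-6)=8 g(8,-4)=28 g(8,-2)=56 g(8,0)=70 g(8,2)=56 g(8,4)=27
t=9: g(9,-9)=1 g(9,-7)=9 g(9,-5)=36 g(9,-3)=84 g(9,-1)=126 g(9,1)=126 g(9,3)=83 g(9,5)=27
t=10: g(10,-10)=1 g(10,-8)=10 g(10,-6)=45 g(10,-4)=120 g(10,-2)=210 g(10,0)=252 g(10,2)=209 g(10,4)=110
Paths never hitting 6: Σ_s g(10,s) = 957
Paths hitting 6: 2^10 - 957 = 67
P = 67/1024 = 67/1024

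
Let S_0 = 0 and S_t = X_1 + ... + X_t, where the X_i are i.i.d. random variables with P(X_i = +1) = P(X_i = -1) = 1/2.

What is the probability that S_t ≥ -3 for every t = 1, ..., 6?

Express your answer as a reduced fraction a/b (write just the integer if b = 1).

Answer: 7/8

Derivation:
Let f(t,s) = #length-t paths at position s with S_1..S_t all ≥ -3.
f(t,s) = f(t-1,s-1) + f(t-1,s+1) for s ≥ -3; f(t,s) = 0 for s < -3.
t=0: f(0,0)=1
t=1: f(1,-1)=1 f(1,1)=1
t=2: f(2,-2)=1 f(2,0)=2 f(2,2)=1
t=3: f(3,-3)=1 f(3,-1)=3 f(3,1)=3 f(3,3)=1
t=4: f(4,-2)=4 f(4,0)=6 f(4,2)=4 f(4,4)=1
t=5: f(5,-3)=4 f(5,-1)=10 f(5,1)=10 f(5,3)=5 f(5,5)=1
t=6: f(6,-2)=14 f(6,0)=20 f(6,2)=15 f(6,4)=6 f(6,6)=1
Σ_s f(6,s) = 56
P = 56/64 = 7/8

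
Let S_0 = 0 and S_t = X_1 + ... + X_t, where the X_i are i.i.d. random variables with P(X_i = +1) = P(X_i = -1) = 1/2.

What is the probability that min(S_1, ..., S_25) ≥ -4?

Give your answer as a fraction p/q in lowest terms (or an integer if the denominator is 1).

Answer: 705755/1048576

Derivation:
Let f(t,s) = #length-t paths at position s with S_1..S_t all ≥ -4.
f(t,s) = f(t-1,s-1) + f(t-1,s+1) for s ≥ -4; f(t,s) = 0 for s < -4.
t=0: f(0,0)=1
t=1: f(1,-1)=1 f(1,1)=1
t=2: f(2,-2)=1 f(2,0)=2 f(2,2)=1
t=3: f(3,-3)=1 f(3,-1)=3 f(3,1)=3 f(3,3)=1
t=4: f(4,-4)=1 f(4,-2)=4 f(4,0)=6 f(4,2)=4 f(4,4)=1
t=5: f(5,-3)=5 f(5,-1)=10 f(5,1)=10 f(5,3)=5 f(5,5)=1
t=6: f(6,-4)=5 f(6,-2)=15 f(6,0)=20 f(6,2)=15 f(6,4)=6 f(6,6)=1
t=7: f(7,-3)=20 f(7,-1)=35 f(7,1)=35 f(7,3)=21 f(7,5)=7 f(7,7)=1
t=8: f(8,-4)=20 f(8,-2)=55 f(8,0)=70 f(8,2)=56 f(8,4)=28 f(8,6)=8 f(8,8)=1
t=9: f(9,-3)=75 f(9,-1)=125 f(9,1)=126 f(9,3)=84 f(9,5)=36 f(9,7)=9 f(9,9)=1
t=10: f(10,-4)=75 f(10,-2)=200 f(10,0)=251 f(10,2)=210 f(10,4)=120 f(10,6)=45 f(10,8)=10 f(10,10)=1
t=11: f(11,-3)=275 f(11,-1)=451 f(11,1)=461 f(11,3)=330 f(11,5)=165 f(11,7)=55 f(11,9)=11 f(11,11)=1
t=12: f(12,-4)=275 f(12,-2)=726 f(12,0)=912 f(12,2)=791 f(12,4)=495 f(12,6)=220 f(12,8)=66 f(12,10)=12 f(12,12)=1
t=13: f(13,-3)=1001 f(13,-1)=1638 f(13,1)=1703 f(13,3)=1286 f(13,5)=715 f(13,7)=286 f(13,9)=78 f(13,11)=13 f(13,13)=1
t=14: f(14,-4)=1001 f(14,-2)=2639 f(14,0)=3341 f(14,2)=2989 f(14,4)=2001 f(14,6)=1001 f(14,8)=364 f(14,10)=91 f(14,12)=14 f(14,14)=1
t=15: f(15,-3)=3640 f(15,-1)=5980 f(15,1)=6330 f(15,3)=4990 f(15,5)=3002 f(15,7)=1365 f(15,9)=455 f(15,11)=105 f(15,13)=15 f(15,15)=1
t=16: f(16,-4)=3640 f(16,-2)=9620 f(16,0)=12310 f(16,2)=11320 f(16,4)=7992 f(16,6)=4367 f(16,8)=1820 f(16,10)=560 f(16,12)=120 f(16,14)=16 f(16,16)=1
t=17: f(17,-3)=13260 f(17,-1)=21930 f(17,1)=23630 f(17,3)=19312 f(17,5)=12359 f(17,7)=6187 f(17,9)=2380 f(17,11)=680 f(17,13)=136 f(17,15)=17 f(17,17)=1
t=18: f(18,-4)=13260 f(18,-2)=35190 f(18,0)=45560 f(18,2)=42942 f(18,4)=31671 f(18,6)=18546 f(18,8)=8567 f(18,10)=3060 f(18,12)=816 f(18,14)=153 f(18,16)=18 f(18,18)=1
t=19: f(19,-3)=48450 f(19,-1)=80750 f(19,1)=88502 f(19,3)=74613 f(19,5)=50217 f(19,7)=27113 f(19,9)=11627 f(19,11)=3876 f(19,13)=969 f(19,15)=171 f(19,17)=19 f(19,19)=1
t=20: f(20,-4)=48450 f(20,-2)=129200 f(20,0)=169252 f(20,2)=163115 f(20,4)=124830 f(20,6)=77330 f(20,8)=38740 f(20,10)=15503 f(20,12)=4845 f(20,14)=1140 f(20,16)=190 f(20,18)=20 f(20,20)=1
t=21: f(21,-3)=177650 f(21,-1)=298452 f(21,1)=332367 f(21,3)=287945 f(21,5)=202160 f(21,7)=116070 f(21,9)=54243 f(21,11)=20348 f(21,13)=5985 f(21,15)=1330 f(21,17)=210 f(21,19)=21 f(21,21)=1
t=22: f(22,-4)=177650 f(22,-2)=476102 f(22,0)=630819 f(22,2)=620312 f(22,4)=490105 f(22,6)=318230 f(22,8)=170313 f(22,10)=74591 f(22,12)=26333 f(22,14)=7315 f(22,16)=1540 f(22,18)=231 f(22,20)=22 f(22,22)=1
t=23: f(23,-3)=653752 f(23,-1)=1106921 f(23,1)=1251131 f(23,3)=1110417 f(23,5)=808335 f(23,7)=488543 f(23,9)=244904 f(23,11)=100924 f(23,13)=33648 f(23,15)=8855 f(23,17)=1771 f(23,19)=253 f(23,21)=23 f(23,23)=1
t=24: f(24,-4)=653752 f(24,-2)=1760673 f(24,0)=2358052 f(24,2)=2361548 f(24,4)=1918752 f(24,6)=1296878 f(24,8)=733447 f(24,10)=345828 f(24,12)=134572 f(24,14)=42503 f(24,16)=10626 f(24,18)=2024 f(24,20)=276 f(24,22)=24 f(24,24)=1
t=25: f(25,-3)=2414425 f(25,-1)=4118725 f(25,1)=4719600 f(25,3)=4280300 f(25,5)=3215630 f(25,7)=2030325 f(25,9)=1079275 f(25,11)=480400 f(25,13)=177075 f(25,15)=53129 f(25,17)=12650 f(25,19)=2300 f(25,21)=300 f(25,23)=25 f(25,25)=1
Σ_s f(25,s) = 22584160
P = 22584160/33554432 = 705755/1048576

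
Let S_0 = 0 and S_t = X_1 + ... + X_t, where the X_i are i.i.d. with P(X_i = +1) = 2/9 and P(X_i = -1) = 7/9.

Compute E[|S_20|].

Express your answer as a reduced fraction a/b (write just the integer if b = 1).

Answer: 135172153107747239620/12157665459056928801

Derivation:
S_20 takes values m ≡ 0 (mod 2) with |m| ≤ 20; P(S_20=m) = C(20,(20+m)/2) · (2/9)^((20+m)/2) · (7/9)^((20-m)/2).
Distribution: P(S=-20)=79792266297612001/12157665459056928801, P(S=-18)=455955807414925720/12157665459056928801, P(S=-16)=1237594334411941240/12157665459056928801, P(S=-14)=707196762521109280/4052555153018976267, P(S=-12)=858738925918489840/4052555153018976267, P(S=-10)=785132732268333568/4052555153018976267, P(S=-8)=560809094477381120/4052555153018976267, P(S=-6)=320462339701360640/4052555153018976267, P(S=-4)=148786086289917440/4052555153018976267, P(S=-2)=170041241474191360/12157665459056928801, P(S=0)=53441533034745856/12157665459056928801, P(S=2)=13880917671362560/12157665459056928801, P(S=4)=991494119383040/4052555153018976267, P(S=6)=174328636375040/4052555153018976267, P(S=8)=24904090910720/4052555153018976267, P(S=10)=2846181818368/4052555153018976267, P(S=12)=254123376640/4052555153018976267, P(S=14)=17083924480/4052555153018976267, P(S=16)=2440560640/12157665459056928801, P(S=18)=73400320/12157665459056928801, P(S=20)=1048576/12157665459056928801
E[|S_20|] = Σ_m |m|·P(S_20=m) = 135172153107747239620/12157665459056928801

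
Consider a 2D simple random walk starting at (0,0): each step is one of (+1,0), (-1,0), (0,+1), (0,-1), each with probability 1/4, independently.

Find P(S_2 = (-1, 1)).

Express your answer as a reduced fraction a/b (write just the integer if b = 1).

Let h be the number of horizontal steps (so 2-h are vertical). To end at (-1,1) need (h-1)/2 right-steps and ((2-h)+1)/2 up-steps.
Sum over h with 1 ≤ h ≤ 1, h ≡ 1 (mod 2), 2-h ≡ 1 (mod 2):
h=1: C(2,1)·C(1,0)·C(1,1) = 2·1·1 = 2
Total favorable: 2
Total paths: 4^2 = 16
P = 2/16 = 1/8

Answer: 1/8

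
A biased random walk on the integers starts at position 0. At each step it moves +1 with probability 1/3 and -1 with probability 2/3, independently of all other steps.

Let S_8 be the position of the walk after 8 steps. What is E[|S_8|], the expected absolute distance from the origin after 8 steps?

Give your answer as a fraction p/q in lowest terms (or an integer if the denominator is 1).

S_8 takes values m ≡ 0 (mod 2) with |m| ≤ 8; P(S_8=m) = C(8,(8+m)/2) · (1/3)^((8+m)/2) · (2/3)^((8-m)/2).
Distribution: P(S=-8)=256/6561, P(S=-6)=1024/6561, P(S=-4)=1792/6561, P(S=-2)=1792/6561, P(S=0)=1120/6561, P(S=2)=448/6561, P(S=4)=112/6561, P(S=6)=16/6561, P(S=8)=1/6561
E[|S_8|] = Σ_m |m|·P(S_8=m) = 20392/6561

Answer: 20392/6561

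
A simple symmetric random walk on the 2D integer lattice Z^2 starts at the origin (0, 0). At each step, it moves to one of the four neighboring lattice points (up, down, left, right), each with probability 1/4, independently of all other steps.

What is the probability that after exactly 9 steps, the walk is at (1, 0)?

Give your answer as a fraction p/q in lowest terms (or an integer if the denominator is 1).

Answer: 3969/65536

Derivation:
Let h be the number of horizontal steps (so 9-h are vertical). To end at (1,0) need (h+1)/2 right-steps and ((9-h)+0)/2 up-steps.
Sum over h with 1 ≤ h ≤ 9, h ≡ 1 (mod 2), 9-h ≡ 0 (mod 2):
h=1: C(9,1)·C(1,1)·C(8,4) = 9·1·70 = 630
h=3: C(9,3)·C(3,2)·C(6,3) = 84·3·20 = 5040
h=5: C(9,5)·C(5,3)·C(4,2) = 126·10·6 = 7560
h=7: C(9,7)·C(7,4)·C(2,1) = 36·35·2 = 2520
h=9: C(9,9)·C(9,5)·C(0,0) = 1·126·1 = 126
Total favorable: 15876
Total paths: 4^9 = 262144
P = 15876/262144 = 3969/65536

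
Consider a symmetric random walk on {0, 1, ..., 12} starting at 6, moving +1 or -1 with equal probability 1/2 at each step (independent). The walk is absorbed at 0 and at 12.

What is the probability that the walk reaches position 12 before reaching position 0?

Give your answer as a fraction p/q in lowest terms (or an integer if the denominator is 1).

Answer: 1/2

Derivation:
Symmetric walk (p = 1/2): the harmonic-function argument gives P(hit 12 before 0 | start at 6) = a/N.
P = 6/12 = 1/2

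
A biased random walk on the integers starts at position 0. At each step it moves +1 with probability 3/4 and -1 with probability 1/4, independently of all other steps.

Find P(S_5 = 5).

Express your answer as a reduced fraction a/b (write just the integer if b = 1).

To reach position 5 after 5 steps: need 5 steps of +1 and 0 steps of -1.
Number of such sequences: C(5,5) = 1
Each has probability (3/4)^5 · (1/4)^0 = 243/1024
P = 1 · 243/1024 = 243/1024

Answer: 243/1024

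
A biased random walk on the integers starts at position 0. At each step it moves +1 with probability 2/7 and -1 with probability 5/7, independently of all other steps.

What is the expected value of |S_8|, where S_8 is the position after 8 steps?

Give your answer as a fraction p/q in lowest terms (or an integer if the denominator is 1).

S_8 takes values m ≡ 0 (mod 2) with |m| ≤ 8; P(S_8=m) = C(8,(8+m)/2) · (2/7)^((8+m)/2) · (5/7)^((8-m)/2).
Distribution: P(S=-8)=390625/5764801, P(S=-6)=1250000/5764801, P(S=-4)=250000/823543, P(S=-2)=200000/823543, P(S=0)=100000/823543, P(S=2)=32000/823543, P(S=4)=6400/823543, P(S=6)=5120/5764801, P(S=8)=256/5764801
E[|S_8|] = Σ_m |m|·P(S_8=m) = 21084968/5764801

Answer: 21084968/5764801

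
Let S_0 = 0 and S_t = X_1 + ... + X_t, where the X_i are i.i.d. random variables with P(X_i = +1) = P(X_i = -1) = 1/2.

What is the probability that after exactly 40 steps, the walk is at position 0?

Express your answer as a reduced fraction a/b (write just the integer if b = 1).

Answer: 34461632205/274877906944

Derivation:
To return to 0 after 40 steps: need exactly 20 steps of +1 and 20 of -1.
Favorable paths: C(40,20) = 137846528820
Total paths: 2^40 = 1099511627776
P = 137846528820/1099511627776 = 34461632205/274877906944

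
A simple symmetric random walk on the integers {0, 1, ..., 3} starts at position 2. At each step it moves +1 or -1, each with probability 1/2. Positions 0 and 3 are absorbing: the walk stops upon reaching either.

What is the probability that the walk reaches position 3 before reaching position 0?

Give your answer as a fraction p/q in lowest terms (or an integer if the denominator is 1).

Answer: 2/3

Derivation:
Symmetric walk (p = 1/2): the harmonic-function argument gives P(hit 3 before 0 | start at 2) = a/N.
P = 2/3 = 2/3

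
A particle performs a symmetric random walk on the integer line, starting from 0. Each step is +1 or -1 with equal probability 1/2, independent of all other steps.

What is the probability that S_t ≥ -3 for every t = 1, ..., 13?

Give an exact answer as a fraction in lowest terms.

Let f(t,s) = #length-t paths at position s with S_1..S_t all ≥ -3.
f(t,s) = f(t-1,s-1) + f(t-1,s+1) for s ≥ -3; f(t,s) = 0 for s < -3.
t=0: f(0,0)=1
t=1: f(1,-1)=1 f(1,1)=1
t=2: f(2,-2)=1 f(2,0)=2 f(2,2)=1
t=3: f(3,-3)=1 f(3,-1)=3 f(3,1)=3 f(3,3)=1
t=4: f(4,-2)=4 f(4,0)=6 f(4,2)=4 f(4,4)=1
t=5: f(5,-3)=4 f(5,-1)=10 f(5,1)=10 f(5,3)=5 f(5,5)=1
t=6: f(6,-2)=14 f(6,0)=20 f(6,2)=15 f(6,4)=6 f(6,6)=1
t=7: f(7,-3)=14 f(7,-1)=34 f(7,1)=35 f(7,3)=21 f(7,5)=7 f(7,7)=1
t=8: f(8,-2)=48 f(8,0)=69 f(8,2)=56 f(8,4)=28 f(8,6)=8 f(8,8)=1
t=9: f(9,-3)=48 f(9,-1)=117 f(9,1)=125 f(9,3)=84 f(9,5)=36 f(9,7)=9 f(9,9)=1
t=10: f(10,-2)=165 f(10,0)=242 f(10,2)=209 f(10,4)=120 f(10,6)=45 f(10,8)=10 f(10,10)=1
t=11: f(11,-3)=165 f(11,-1)=407 f(11,1)=451 f(11,3)=329 f(11,5)=165 f(11,7)=55 f(11,9)=11 f(11,11)=1
t=12: f(12,-2)=572 f(12,0)=858 f(12,2)=780 f(12,4)=494 f(12,6)=220 f(12,8)=66 f(12,10)=12 f(12,12)=1
t=13: f(13,-3)=572 f(13,-1)=1430 f(13,1)=1638 f(13,3)=1274 f(13,5)=714 f(13,7)=286 f(13,9)=78 f(13,11)=13 f(13,13)=1
Σ_s f(13,s) = 6006
P = 6006/8192 = 3003/4096

Answer: 3003/4096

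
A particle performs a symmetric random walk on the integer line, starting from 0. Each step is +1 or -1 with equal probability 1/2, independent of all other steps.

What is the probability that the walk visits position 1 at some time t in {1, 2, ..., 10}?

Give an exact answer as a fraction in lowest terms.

Answer: 193/256

Derivation:
Count via complement. Let g(t,s) = #length-t paths at position s with S_1..S_t all ≠ 1.
g(t,s) = g(t-1,s-1) + g(t-1,s+1) for s ≠ 1; g(t,1) = 0.
t=0: g(0,0)=1
t=1: g(1,-1)=1
t=2: g(2,-2)=1 g(2,0)=1
t=3: g(3,-3)=1 g(3,-1)=2
t=4: g(4,-4)=1 g(4,-2)=3 g(4,0)=2
t=5: g(5,-5)=1 g(5,-3)=4 g(5,-1)=5
t=6: g(6,-6)=1 g(6,-4)=5 g(6,-2)=9 g(6,0)=5
t=7: g(7,-7)=1 g(7,-5)=6 g(7,-3)=14 g(7,-1)=14
t=8: g(8,-8)=1 g(8,-6)=7 g(8,-4)=20 g(8,-2)=28 g(8,0)=14
t=9: g(9,-9)=1 g(9,-7)=8 g(9,-5)=27 g(9,-3)=48 g(9,-1)=42
t=10: g(10,-10)=1 g(10,-8)=9 g(10,-6)=35 g(10,-4)=75 g(10,-2)=90 g(10,0)=42
Paths never hitting 1: Σ_s g(10,s) = 252
Paths hitting 1: 2^10 - 252 = 772
P = 772/1024 = 193/256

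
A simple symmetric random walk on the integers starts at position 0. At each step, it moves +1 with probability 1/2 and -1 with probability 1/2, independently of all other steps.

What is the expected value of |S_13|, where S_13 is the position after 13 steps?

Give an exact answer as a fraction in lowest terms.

Answer: 3003/1024

Derivation:
S_13 takes values m ≡ 1 (mod 2) with |m| ≤ 13; P(S_13=m) = C(13,(13+m)/2)/2^13.
Total paths: 2^13 = 8192
Distribution: P(S=-13)=1/8192, P(S=-11)=13/8192, P(S=-9)=78/8192, P(S=-7)=286/8192, P(S=-5)=715/8192, P(S=-3)=1287/8192, P(S=-1)=1716/8192, P(S=1)=1716/8192, P(S=3)=1287/8192, P(S=5)=715/8192, P(S=7)=286/8192, P(S=9)=78/8192, P(S=11)=13/8192, P(S=13)=1/8192
E[|S_13|] = Σ_m |m|·P(S_13=m) = 24024/8192 = 3003/1024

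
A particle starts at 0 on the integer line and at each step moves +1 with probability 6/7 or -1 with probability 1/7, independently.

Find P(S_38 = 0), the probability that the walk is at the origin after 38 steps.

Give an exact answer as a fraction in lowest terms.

To be at 0 after 38 steps: need exactly 19 steps of +1 and 19 of -1.
Number of such sequences: C(38,19) = 35345263800
Each has probability (6/7)^19 · (1/7)^19 = 609359740010496/129934811447123020117172145698449
P = 35345263800 · 609359740010496/129934811447123020117172145698449 = 3076854394252913698406400/18562115921017574302453163671207

Answer: 3076854394252913698406400/18562115921017574302453163671207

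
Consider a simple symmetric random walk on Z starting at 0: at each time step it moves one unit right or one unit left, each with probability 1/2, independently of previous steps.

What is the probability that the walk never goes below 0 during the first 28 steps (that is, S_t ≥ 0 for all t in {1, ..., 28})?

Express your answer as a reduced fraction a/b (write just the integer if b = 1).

Let f(t,s) = #length-t paths at position s with S_1..S_t all ≥ 0.
f(t,s) = f(t-1,s-1) + f(t-1,s+1) for s ≥ 0; f(t,s) = 0 for s < 0.
t=0: f(0,0)=1
t=1: f(1,1)=1
t=2: f(2,0)=1 f(2,2)=1
t=3: f(3,1)=2 f(3,3)=1
t=4: f(4,0)=2 f(4,2)=3 f(4,4)=1
t=5: f(5,1)=5 f(5,3)=4 f(5,5)=1
t=6: f(6,0)=5 f(6,2)=9 f(6,4)=5 f(6,6)=1
t=7: f(7,1)=14 f(7,3)=14 f(7,5)=6 f(7,7)=1
t=8: f(8,0)=14 f(8,2)=28 f(8,4)=20 f(8,6)=7 f(8,8)=1
t=9: f(9,1)=42 f(9,3)=48 f(9,5)=27 f(9,7)=8 f(9,9)=1
t=10: f(10,0)=42 f(10,2)=90 f(10,4)=75 f(10,6)=35 f(10,8)=9 f(10,10)=1
t=11: f(11,1)=132 f(11,3)=165 f(11,5)=110 f(11,7)=44 f(11,9)=10 f(11,11)=1
t=12: f(12,0)=132 f(12,2)=297 f(12,4)=275 f(12,6)=154 f(12,8)=54 f(12,10)=11 f(12,12)=1
t=13: f(13,1)=429 f(13,3)=572 f(13,5)=429 f(13,7)=208 f(13,9)=65 f(13,11)=12 f(13,13)=1
t=14: f(14,0)=429 f(14,2)=1001 f(14,4)=1001 f(14,6)=637 f(14,8)=273 f(14,10)=77 f(14,12)=13 f(14,14)=1
t=15: f(15,1)=1430 f(15,3)=2002 f(15,5)=1638 f(15,7)=910 f(15,9)=350 f(15,11)=90 f(15,13)=14 f(15,15)=1
t=16: f(16,0)=1430 f(16,2)=3432 f(16,4)=3640 f(16,6)=2548 f(16,8)=1260 f(16,10)=440 f(16,12)=104 f(16,14)=15 f(16,16)=1
t=17: f(17,1)=4862 f(17,3)=7072 f(17,5)=6188 f(17,7)=3808 f(17,9)=1700 f(17,11)=544 f(17,13)=119 f(17,15)=16 f(17,17)=1
t=18: f(18,0)=4862 f(18,2)=11934 f(18,4)=13260 f(18,6)=9996 f(18,8)=5508 f(18,10)=2244 f(18,12)=663 f(18,14)=135 f(18,16)=17 f(18,18)=1
t=19: f(19,1)=16796 f(19,3)=25194 f(19,5)=23256 f(19,7)=15504 f(19,9)=7752 f(19,11)=2907 f(19,13)=798 f(19,15)=152 f(19,17)=18 f(19,19)=1
t=20: f(20,0)=16796 f(20,2)=41990 f(20,4)=48450 f(20,6)=38760 f(20,8)=23256 f(20,10)=10659 f(20,12)=3705 f(20,14)=950 f(20,16)=170 f(20,18)=19 f(20,20)=1
t=21: f(21,1)=58786 f(21,3)=90440 f(21,5)=87210 f(21,7)=62016 f(21,9)=33915 f(21,11)=14364 f(21,13)=4655 f(21,15)=1120 f(21,17)=189 f(21,19)=20 f(21,21)=1
t=22: f(22,0)=58786 f(22,2)=149226 f(22,4)=177650 f(22,6)=149226 f(22,8)=95931 f(22,10)=48279 f(22,12)=19019 f(22,14)=5775 f(22,16)=1309 f(22,18)=209 f(22,20)=21 f(22,22)=1
t=23: f(23,1)=208012 f(23,3)=326876 f(23,5)=326876 f(23,7)=245157 f(23,9)=144210 f(23,11)=67298 f(23,13)=24794 f(23,15)=7084 f(23,17)=1518 f(23,19)=230 f(23,21)=22 f(23,23)=1
t=24: f(24,0)=208012 f(24,2)=534888 f(24,4)=653752 f(24,6)=572033 f(24,8)=389367 f(24,10)=211508 f(24,12)=92092 f(24,14)=31878 f(24,16)=8602 f(24,18)=1748 f(24,20)=252 f(24,22)=23 f(24,24)=1
t=25: f(25,1)=742900 f(25,3)=1188640 f(25,5)=1225785 f(25,7)=961400 f(25,9)=600875 f(25,11)=303600 f(25,13)=123970 f(25,15)=40480 f(25,17)=10350 f(25,19)=2000 f(25,21)=275 f(25,23)=24 f(25,25)=1
t=26: f(26,0)=742900 f(26,2)=1931540 f(26,4)=2414425 f(26,6)=2187185 f(26,8)=1562275 f(26,10)=904475 f(26,12)=427570 f(26,14)=164450 f(26,16)=50830 f(26,18)=12350 f(26,20)=2275 f(26,22)=299 f(26,24)=25 f(26,26)=1
t=27: f(27,1)=2674440 f(27,3)=4345965 f(27,5)=4601610 f(27,7)=3749460 f(27,9)=2466750 f(27,11)=1332045 f(27,13)=592020 f(27,15)=215280 f(27,17)=63180 f(27,19)=14625 f(27,21)=2574 f(27,23)=324 f(27,25)=26 f(27,27)=1
t=28: f(28,0)=2674440 f(28,2)=7020405 f(28,4)=8947575 f(28,6)=8351070 f(28,8)=6216210 f(28,10)=3798795 f(28,12)=1924065 f(28,14)=807300 f(28,16)=278460 f(28,18)=77805 f(28,20)=17199 f(28,22)=2898 f(28,24)=350 f(28,26)=27 f(28,28)=1
Σ_s f(28,s) = 40116600
P = 40116600/268435456 = 5014575/33554432

Answer: 5014575/33554432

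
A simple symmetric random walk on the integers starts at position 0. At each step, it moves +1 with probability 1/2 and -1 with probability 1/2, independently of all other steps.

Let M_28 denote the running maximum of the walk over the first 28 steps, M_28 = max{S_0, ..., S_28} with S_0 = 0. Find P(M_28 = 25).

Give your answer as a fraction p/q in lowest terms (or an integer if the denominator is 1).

Let M_28 = max(S_0,...,S_28). Use the reflection principle: for j ≥ 1, #{paths with M_28 ≥ j} = #{S_28 ≥ j} + #{S_28 ≥ j+1}.
By reflection, #{M_28 ≥ 25} = #{S_28 ≥ 25} + #{S_28 ≥ 26} = 29 + 29 = 58.
#{M_28 ≥ 26} = #{S_28 ≥ 26} + #{S_28 ≥ 27} = 29 + 1 = 30.
#{M_28 = 25} = 58 - 30 = 28.
P(M_28 = 25) = 28/268435456 = 7/67108864

Answer: 7/67108864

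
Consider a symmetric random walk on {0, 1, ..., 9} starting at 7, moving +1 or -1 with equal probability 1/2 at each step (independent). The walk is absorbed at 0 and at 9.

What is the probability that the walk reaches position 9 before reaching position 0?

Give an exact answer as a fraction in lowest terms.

Answer: 7/9

Derivation:
Symmetric walk (p = 1/2): the harmonic-function argument gives P(hit 9 before 0 | start at 7) = a/N.
P = 7/9 = 7/9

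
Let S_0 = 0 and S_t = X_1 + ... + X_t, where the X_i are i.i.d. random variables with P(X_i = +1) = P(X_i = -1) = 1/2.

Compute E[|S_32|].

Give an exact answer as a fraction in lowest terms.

Answer: 300540195/67108864

Derivation:
S_32 takes values m ≡ 0 (mod 2) with |m| ≤ 32; P(S_32=m) = C(32,(32+m)/2)/2^32.
Total paths: 2^32 = 4294967296
Distribution: P(S=-32)=1/4294967296, P(S=-30)=32/4294967296, P(S=-28)=496/4294967296, P(S=-26)=4960/4294967296, P(S=-24)=35960/4294967296, P(S=-22)=201376/4294967296, P(S=-20)=906192/4294967296, P(S=-18)=3365856/4294967296, P(S=-16)=10518300/4294967296, P(S=-14)=28048800/4294967296, P(S=-12)=64512240/4294967296, P(S=-10)=129024480/4294967296, P(S=-8)=225792840/4294967296, P(S=-6)=347373600/4294967296, P(S=-4)=471435600/4294967296, P(S=-2)=565722720/4294967296, P(S=0)=601080390/4294967296, P(S=2)=565722720/4294967296, P(S=4)=471435600/4294967296, P(S=6)=347373600/4294967296, P(S=8)=225792840/4294967296, P(S=10)=129024480/4294967296, P(S=12)=64512240/4294967296, P(S=14)=28048800/4294967296, P(S=16)=10518300/4294967296, P(S=18)=3365856/4294967296, P(S=20)=906192/4294967296, P(S=22)=201376/4294967296, P(S=24)=35960/4294967296, P(S=26)=4960/4294967296, P(S=28)=496/4294967296, P(S=30)=32/4294967296, P(S=32)=1/4294967296
E[|S_32|] = Σ_m |m|·P(S_32=m) = 19234572480/4294967296 = 300540195/67108864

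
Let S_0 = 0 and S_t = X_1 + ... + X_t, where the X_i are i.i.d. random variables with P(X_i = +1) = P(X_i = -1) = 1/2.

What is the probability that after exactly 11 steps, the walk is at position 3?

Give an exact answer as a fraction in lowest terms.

To reach position 3 after 11 steps: need 7 steps of +1 and 4 of -1.
Favorable paths: C(11,7) = 330
Total paths: 2^11 = 2048
P = 330/2048 = 165/1024

Answer: 165/1024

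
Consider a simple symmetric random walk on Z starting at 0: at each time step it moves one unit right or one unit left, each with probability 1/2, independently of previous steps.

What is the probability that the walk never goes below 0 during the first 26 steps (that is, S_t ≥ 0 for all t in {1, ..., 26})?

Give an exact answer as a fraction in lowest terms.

Answer: 1300075/8388608

Derivation:
Let f(t,s) = #length-t paths at position s with S_1..S_t all ≥ 0.
f(t,s) = f(t-1,s-1) + f(t-1,s+1) for s ≥ 0; f(t,s) = 0 for s < 0.
t=0: f(0,0)=1
t=1: f(1,1)=1
t=2: f(2,0)=1 f(2,2)=1
t=3: f(3,1)=2 f(3,3)=1
t=4: f(4,0)=2 f(4,2)=3 f(4,4)=1
t=5: f(5,1)=5 f(5,3)=4 f(5,5)=1
t=6: f(6,0)=5 f(6,2)=9 f(6,4)=5 f(6,6)=1
t=7: f(7,1)=14 f(7,3)=14 f(7,5)=6 f(7,7)=1
t=8: f(8,0)=14 f(8,2)=28 f(8,4)=20 f(8,6)=7 f(8,8)=1
t=9: f(9,1)=42 f(9,3)=48 f(9,5)=27 f(9,7)=8 f(9,9)=1
t=10: f(10,0)=42 f(10,2)=90 f(10,4)=75 f(10,6)=35 f(10,8)=9 f(10,10)=1
t=11: f(11,1)=132 f(11,3)=165 f(11,5)=110 f(11,7)=44 f(11,9)=10 f(11,11)=1
t=12: f(12,0)=132 f(12,2)=297 f(12,4)=275 f(12,6)=154 f(12,8)=54 f(12,10)=11 f(12,12)=1
t=13: f(13,1)=429 f(13,3)=572 f(13,5)=429 f(13,7)=208 f(13,9)=65 f(13,11)=12 f(13,13)=1
t=14: f(14,0)=429 f(14,2)=1001 f(14,4)=1001 f(14,6)=637 f(14,8)=273 f(14,10)=77 f(14,12)=13 f(14,14)=1
t=15: f(15,1)=1430 f(15,3)=2002 f(15,5)=1638 f(15,7)=910 f(15,9)=350 f(15,11)=90 f(15,13)=14 f(15,15)=1
t=16: f(16,0)=1430 f(16,2)=3432 f(16,4)=3640 f(16,6)=2548 f(16,8)=1260 f(16,10)=440 f(16,12)=104 f(16,14)=15 f(16,16)=1
t=17: f(17,1)=4862 f(17,3)=7072 f(17,5)=6188 f(17,7)=3808 f(17,9)=1700 f(17,11)=544 f(17,13)=119 f(17,15)=16 f(17,17)=1
t=18: f(18,0)=4862 f(18,2)=11934 f(18,4)=13260 f(18,6)=9996 f(18,8)=5508 f(18,10)=2244 f(18,12)=663 f(18,14)=135 f(18,16)=17 f(18,18)=1
t=19: f(19,1)=16796 f(19,3)=25194 f(19,5)=23256 f(19,7)=15504 f(19,9)=7752 f(19,11)=2907 f(19,13)=798 f(19,15)=152 f(19,17)=18 f(19,19)=1
t=20: f(20,0)=16796 f(20,2)=41990 f(20,4)=48450 f(20,6)=38760 f(20,8)=23256 f(20,10)=10659 f(20,12)=3705 f(20,14)=950 f(20,16)=170 f(20,18)=19 f(20,20)=1
t=21: f(21,1)=58786 f(21,3)=90440 f(21,5)=87210 f(21,7)=62016 f(21,9)=33915 f(21,11)=14364 f(21,13)=4655 f(21,15)=1120 f(21,17)=189 f(21,19)=20 f(21,21)=1
t=22: f(22,0)=58786 f(22,2)=149226 f(22,4)=177650 f(22,6)=149226 f(22,8)=95931 f(22,10)=48279 f(22,12)=19019 f(22,14)=5775 f(22,16)=1309 f(22,18)=209 f(22,20)=21 f(22,22)=1
t=23: f(23,1)=208012 f(23,3)=326876 f(23,5)=326876 f(23,7)=245157 f(23,9)=144210 f(23,11)=67298 f(23,13)=24794 f(23,15)=7084 f(23,17)=1518 f(23,19)=230 f(23,21)=22 f(23,23)=1
t=24: f(24,0)=208012 f(24,2)=534888 f(24,4)=653752 f(24,6)=572033 f(24,8)=389367 f(24,10)=211508 f(24,12)=92092 f(24,14)=31878 f(24,16)=8602 f(24,18)=1748 f(24,20)=252 f(24,22)=23 f(24,24)=1
t=25: f(25,1)=742900 f(25,3)=1188640 f(25,5)=1225785 f(25,7)=961400 f(25,9)=600875 f(25,11)=303600 f(25,13)=123970 f(25,15)=40480 f(25,17)=10350 f(25,19)=2000 f(25,21)=275 f(25,23)=24 f(25,25)=1
t=26: f(26,0)=742900 f(26,2)=1931540 f(26,4)=2414425 f(26,6)=2187185 f(26,8)=1562275 f(26,10)=904475 f(26,12)=427570 f(26,14)=164450 f(26,16)=50830 f(26,18)=12350 f(26,20)=2275 f(26,22)=299 f(26,24)=25 f(26,26)=1
Σ_s f(26,s) = 10400600
P = 10400600/67108864 = 1300075/8388608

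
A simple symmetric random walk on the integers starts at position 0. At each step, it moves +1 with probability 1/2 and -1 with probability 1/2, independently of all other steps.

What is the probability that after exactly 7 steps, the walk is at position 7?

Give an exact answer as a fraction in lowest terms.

To reach position 7 after 7 steps: need 7 steps of +1 and 0 of -1.
Favorable paths: C(7,7) = 1
Total paths: 2^7 = 128
P = 1/128 = 1/128

Answer: 1/128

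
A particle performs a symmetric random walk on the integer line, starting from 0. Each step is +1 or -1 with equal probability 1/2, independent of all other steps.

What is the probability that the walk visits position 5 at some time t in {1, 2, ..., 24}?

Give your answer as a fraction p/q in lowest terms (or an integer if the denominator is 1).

Answer: 1289565/4194304

Derivation:
Count via complement. Let g(t,s) = #length-t paths at position s with S_1..S_t all ≠ 5.
g(t,s) = g(t-1,s-1) + g(t-1,s+1) for s ≠ 5; g(t,5) = 0.
t=0: g(0,0)=1
t=1: g(1,-1)=1 g(1,1)=1
t=2: g(2,-2)=1 g(2,0)=2 g(2,2)=1
t=3: g(3,-3)=1 g(3,-1)=3 g(3,1)=3 g(3,3)=1
t=4: g(4,-4)=1 g(4,-2)=4 g(4,0)=6 g(4,2)=4 g(4,4)=1
t=5: g(5,-5)=1 g(5,-3)=5 g(5,-1)=10 g(5,1)=10 g(5,3)=5
t=6: g(6,-6)=1 g(6,-4)=6 g(6,-2)=15 g(6,0)=20 g(6,2)=15 g(6,4)=5
t=7: g(7,-7)=1 g(7,-5)=7 g(7,-3)=21 g(7,-1)=35 g(7,1)=35 g(7,3)=20
t=8: g(8,-8)=1 g(8,-6)=8 g(8,-4)=28 g(8,-2)=56 g(8,0)=70 g(8,2)=55 g(8,4)=20
t=9: g(9,-9)=1 g(9,-7)=9 g(9,-5)=36 g(9,-3)=84 g(9,-1)=126 g(9,1)=125 g(9,3)=75
t=10: g(10,-10)=1 g(10,-8)=10 g(10,-6)=45 g(10,-4)=120 g(10,-2)=210 g(10,0)=251 g(10,2)=200 g(10,4)=75
t=11: g(11,-11)=1 g(11,-9)=11 g(11,-7)=55 g(11,-5)=165 g(11,-3)=330 g(11,-1)=461 g(11,1)=451 g(11,3)=275
t=12: g(12,-12)=1 g(12,-10)=12 g(12,-8)=66 g(12,-6)=220 g(12,-4)=495 g(12,-2)=791 g(12,0)=912 g(12,2)=726 g(12,4)=275
t=13: g(13,-13)=1 g(13,-11)=13 g(13,-9)=78 g(13,-7)=286 g(13,-5)=715 g(13,-3)=1286 g(13,-1)=1703 g(13,1)=1638 g(13,3)=1001
t=14: g(14,-14)=1 g(14,-12)=14 g(14,-10)=91 g(14,-8)=364 g(14,-6)=1001 g(14,-4)=2001 g(14,-2)=2989 g(14,0)=3341 g(14,2)=2639 g(14,4)=1001
t=15: g(15,-15)=1 g(15,-13)=15 g(15,-11)=105 g(15,-9)=455 g(15,-7)=1365 g(15,-5)=3002 g(15,-3)=4990 g(15,-1)=6330 g(15,1)=5980 g(15,3)=3640
t=16: g(16,-16)=1 g(16,-14)=16 g(16,-12)=120 g(16,-10)=560 g(16,-8)=1820 g(16,-6)=4367 g(16,-4)=7992 g(16,-2)=11320 g(16,0)=12310 g(16,2)=9620 g(16,4)=3640
t=17: g(17,-17)=1 g(17,-15)=17 g(17,-13)=136 g(17,-11)=680 g(17,-9)=2380 g(17,-7)=6187 g(17,-5)=12359 g(17,-3)=19312 g(17,-1)=23630 g(17,1)=21930 g(17,3)=13260
t=18: g(18,-18)=1 g(18,-16)=18 g(18,-14)=153 g(18,-12)=816 g(18,-10)=3060 g(18,-8)=8567 g(18,-6)=18546 g(18,-4)=31671 g(18,-2)=42942 g(18,0)=45560 g(18,2)=35190 g(18,4)=13260
t=19: g(19,-19)=1 g(19,-17)=19 g(19,-15)=171 g(19,-13)=969 g(19,-11)=3876 g(19,-9)=11627 g(19,-7)=27113 g(19,-5)=50217 g(19,-3)=74613 g(19,-1)=88502 g(19,1)=80750 g(19,3)=48450
t=20: g(20,-20)=1 g(20,-18)=20 g(20,-16)=190 g(20,-14)=1140 g(20,-12)=4845 g(20,-10)=15503 g(20,-8)=38740 g(20,-6)=77330 g(20,-4)=124830 g(20,-2)=163115 g(20,0)=169252 g(20,2)=129200 g(20,4)=48450
t=21: g(21,-21)=1 g(21,-19)=21 g(21,-17)=210 g(21,-15)=1330 g(21,-13)=5985 g(21,-11)=20348 g(21,-9)=54243 g(21,-7)=116070 g(21,-5)=202160 g(21,-3)=287945 g(21,-1)=332367 g(21,1)=298452 g(21,3)=177650
t=22: g(22,-22)=1 g(22,-20)=22 g(22,-18)=231 g(22,-16)=1540 g(22,-14)=7315 g(22,-12)=26333 g(22,-10)=74591 g(22,-8)=170313 g(22,-6)=318230 g(22,-4)=490105 g(22,-2)=620312 g(22,0)=630819 g(22,2)=476102 g(22,4)=177650
t=23: g(23,-23)=1 g(23,-21)=23 g(23,-19)=253 g(23,-17)=1771 g(23,-15)=8855 g(23,-13)=33648 g(23,-11)=100924 g(23,-9)=244904 g(23,-7)=488543 g(23,-5)=808335 g(23,-3)=1110417 g(23,-1)=1251131 g(23,1)=1106921 g(23,3)=653752
t=24: g(24,-24)=1 g(24,-22)=24 g(24,-20)=276 g(24,-18)=2024 g(24,-16)=10626 g(24,-14)=42503 g(24,-12)=134572 g(24,-10)=345828 g(24,-8)=733447 g(24,-6)=1296878 g(24,-4)=1918752 g(24,-2)=2361548 g(24,0)=2358052 g(24,2)=1760673 g(24,4)=653752
Paths never hitting 5: Σ_s g(24,s) = 11618956
Paths hitting 5: 2^24 - 11618956 = 5158260
P = 5158260/16777216 = 1289565/4194304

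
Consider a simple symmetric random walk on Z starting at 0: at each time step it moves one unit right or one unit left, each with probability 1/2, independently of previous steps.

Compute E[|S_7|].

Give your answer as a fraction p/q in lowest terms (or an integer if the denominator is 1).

S_7 takes values m ≡ 1 (mod 2) with |m| ≤ 7; P(S_7=m) = C(7,(7+m)/2)/2^7.
Total paths: 2^7 = 128
Distribution: P(S=-7)=1/128, P(S=-5)=7/128, P(S=-3)=21/128, P(S=-1)=35/128, P(S=1)=35/128, P(S=3)=21/128, P(S=5)=7/128, P(S=7)=1/128
E[|S_7|] = Σ_m |m|·P(S_7=m) = 280/128 = 35/16

Answer: 35/16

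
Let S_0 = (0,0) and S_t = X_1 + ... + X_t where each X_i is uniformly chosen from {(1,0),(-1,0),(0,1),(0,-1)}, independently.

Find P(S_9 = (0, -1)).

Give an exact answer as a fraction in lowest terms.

Let h be the number of horizontal steps (so 9-h are vertical). To end at (0,-1) need (h+0)/2 right-steps and ((9-h)-1)/2 up-steps.
Sum over h with 0 ≤ h ≤ 8, h ≡ 0 (mod 2), 9-h ≡ 1 (mod 2):
h=0: C(9,0)·C(0,0)·C(9,4) = 1·1·126 = 126
h=2: C(9,2)·C(2,1)·C(7,3) = 36·2·35 = 2520
h=4: C(9,4)·C(4,2)·C(5,2) = 126·6·10 = 7560
h=6: C(9,6)·C(6,3)·C(3,1) = 84·20·3 = 5040
h=8: C(9,8)·C(8,4)·C(1,0) = 9·70·1 = 630
Total favorable: 15876
Total paths: 4^9 = 262144
P = 15876/262144 = 3969/65536

Answer: 3969/65536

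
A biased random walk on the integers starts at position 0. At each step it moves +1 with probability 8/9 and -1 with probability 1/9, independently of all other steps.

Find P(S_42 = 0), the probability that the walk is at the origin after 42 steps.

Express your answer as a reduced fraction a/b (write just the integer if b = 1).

To be at 0 after 42 steps: need exactly 21 steps of +1 and 21 of -1.
Number of such sequences: C(42,21) = 538257874440
Each has probability (8/9)^21 · (1/9)^21 = 9223372036854775808/11972515182562019788602740026717047105681
P = 538257874440 · 9223372036854775808/11972515182562019788602740026717047105681 = 1654850875908928323125604515840/3990838394187339929534246675572349035227

Answer: 1654850875908928323125604515840/3990838394187339929534246675572349035227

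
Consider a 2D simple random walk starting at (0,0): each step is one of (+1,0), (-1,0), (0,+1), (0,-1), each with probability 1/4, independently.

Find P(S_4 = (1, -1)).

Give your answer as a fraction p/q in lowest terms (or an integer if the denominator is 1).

Let h be the number of horizontal steps (so 4-h are vertical). To end at (1,-1) need (h+1)/2 right-steps and ((4-h)-1)/2 up-steps.
Sum over h with 1 ≤ h ≤ 3, h ≡ 1 (mod 2), 4-h ≡ 1 (mod 2):
h=1: C(4,1)·C(1,1)·C(3,1) = 4·1·3 = 12
h=3: C(4,3)·C(3,2)·C(1,0) = 4·3·1 = 12
Total favorable: 24
Total paths: 4^4 = 256
P = 24/256 = 3/32

Answer: 3/32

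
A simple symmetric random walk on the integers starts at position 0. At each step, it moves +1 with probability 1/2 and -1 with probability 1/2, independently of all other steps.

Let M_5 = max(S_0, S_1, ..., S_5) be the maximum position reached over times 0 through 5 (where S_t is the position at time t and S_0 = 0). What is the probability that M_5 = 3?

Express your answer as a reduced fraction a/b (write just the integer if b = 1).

Let M_5 = max(S_0,...,S_5). Use the reflection principle: for j ≥ 1, #{paths with M_5 ≥ j} = #{S_5 ≥ j} + #{S_5 ≥ j+1}.
By reflection, #{M_5 ≥ 3} = #{S_5 ≥ 3} + #{S_5 ≥ 4} = 6 + 1 = 7.
#{M_5 ≥ 4} = #{S_5 ≥ 4} + #{S_5 ≥ 5} = 1 + 1 = 2.
#{M_5 = 3} = 7 - 2 = 5.
P(M_5 = 3) = 5/32 = 5/32

Answer: 5/32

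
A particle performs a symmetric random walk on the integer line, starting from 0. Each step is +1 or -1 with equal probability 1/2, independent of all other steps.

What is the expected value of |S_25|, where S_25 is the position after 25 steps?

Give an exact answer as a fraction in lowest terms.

Answer: 16900975/4194304

Derivation:
S_25 takes values m ≡ 1 (mod 2) with |m| ≤ 25; P(S_25=m) = C(25,(25+m)/2)/2^25.
Total paths: 2^25 = 33554432
Distribution: P(S=-25)=1/33554432, P(S=-23)=25/33554432, P(S=-21)=300/33554432, P(S=-19)=2300/33554432, P(S=-17)=12650/33554432, P(S=-15)=53130/33554432, P(S=-13)=177100/33554432, P(S=-11)=480700/33554432, P(S=-9)=1081575/33554432, P(S=-7)=2042975/33554432, P(S=-5)=3268760/33554432, P(S=-3)=4457400/33554432, P(S=-1)=5200300/33554432, P(S=1)=5200300/33554432, P(S=3)=4457400/33554432, P(S=5)=3268760/33554432, P(S=7)=2042975/33554432, P(S=9)=1081575/33554432, P(S=11)=480700/33554432, P(S=13)=177100/33554432, P(S=15)=53130/33554432, P(S=17)=12650/33554432, P(S=19)=2300/33554432, P(S=21)=300/33554432, P(S=23)=25/33554432, P(S=25)=1/33554432
E[|S_25|] = Σ_m |m|·P(S_25=m) = 135207800/33554432 = 16900975/4194304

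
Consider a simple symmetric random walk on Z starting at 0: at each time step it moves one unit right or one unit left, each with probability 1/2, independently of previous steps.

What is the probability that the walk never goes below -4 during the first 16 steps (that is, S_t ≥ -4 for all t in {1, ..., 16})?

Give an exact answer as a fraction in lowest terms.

Answer: 25883/32768

Derivation:
Let f(t,s) = #length-t paths at position s with S_1..S_t all ≥ -4.
f(t,s) = f(t-1,s-1) + f(t-1,s+1) for s ≥ -4; f(t,s) = 0 for s < -4.
t=0: f(0,0)=1
t=1: f(1,-1)=1 f(1,1)=1
t=2: f(2,-2)=1 f(2,0)=2 f(2,2)=1
t=3: f(3,-3)=1 f(3,-1)=3 f(3,1)=3 f(3,3)=1
t=4: f(4,-4)=1 f(4,-2)=4 f(4,0)=6 f(4,2)=4 f(4,4)=1
t=5: f(5,-3)=5 f(5,-1)=10 f(5,1)=10 f(5,3)=5 f(5,5)=1
t=6: f(6,-4)=5 f(6,-2)=15 f(6,0)=20 f(6,2)=15 f(6,4)=6 f(6,6)=1
t=7: f(7,-3)=20 f(7,-1)=35 f(7,1)=35 f(7,3)=21 f(7,5)=7 f(7,7)=1
t=8: f(8,-4)=20 f(8,-2)=55 f(8,0)=70 f(8,2)=56 f(8,4)=28 f(8,6)=8 f(8,8)=1
t=9: f(9,-3)=75 f(9,-1)=125 f(9,1)=126 f(9,3)=84 f(9,5)=36 f(9,7)=9 f(9,9)=1
t=10: f(10,-4)=75 f(10,-2)=200 f(10,0)=251 f(10,2)=210 f(10,4)=120 f(10,6)=45 f(10,8)=10 f(10,10)=1
t=11: f(11,-3)=275 f(11,-1)=451 f(11,1)=461 f(11,3)=330 f(11,5)=165 f(11,7)=55 f(11,9)=11 f(11,11)=1
t=12: f(12,-4)=275 f(12,-2)=726 f(12,0)=912 f(12,2)=791 f(12,4)=495 f(12,6)=220 f(12,8)=66 f(12,10)=12 f(12,12)=1
t=13: f(13,-3)=1001 f(13,-1)=1638 f(13,1)=1703 f(13,3)=1286 f(13,5)=715 f(13,7)=286 f(13,9)=78 f(13,11)=13 f(13,13)=1
t=14: f(14,-4)=1001 f(14,-2)=2639 f(14,0)=3341 f(14,2)=2989 f(14,4)=2001 f(14,6)=1001 f(14,8)=364 f(14,10)=91 f(14,12)=14 f(14,14)=1
t=15: f(15,-3)=3640 f(15,-1)=5980 f(15,1)=6330 f(15,3)=4990 f(15,5)=3002 f(15,7)=1365 f(15,9)=455 f(15,11)=105 f(15,13)=15 f(15,15)=1
t=16: f(16,-4)=3640 f(16,-2)=9620 f(16,0)=12310 f(16,2)=11320 f(16,4)=7992 f(16,6)=4367 f(16,8)=1820 f(16,10)=560 f(16,12)=120 f(16,14)=16 f(16,16)=1
Σ_s f(16,s) = 51766
P = 51766/65536 = 25883/32768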